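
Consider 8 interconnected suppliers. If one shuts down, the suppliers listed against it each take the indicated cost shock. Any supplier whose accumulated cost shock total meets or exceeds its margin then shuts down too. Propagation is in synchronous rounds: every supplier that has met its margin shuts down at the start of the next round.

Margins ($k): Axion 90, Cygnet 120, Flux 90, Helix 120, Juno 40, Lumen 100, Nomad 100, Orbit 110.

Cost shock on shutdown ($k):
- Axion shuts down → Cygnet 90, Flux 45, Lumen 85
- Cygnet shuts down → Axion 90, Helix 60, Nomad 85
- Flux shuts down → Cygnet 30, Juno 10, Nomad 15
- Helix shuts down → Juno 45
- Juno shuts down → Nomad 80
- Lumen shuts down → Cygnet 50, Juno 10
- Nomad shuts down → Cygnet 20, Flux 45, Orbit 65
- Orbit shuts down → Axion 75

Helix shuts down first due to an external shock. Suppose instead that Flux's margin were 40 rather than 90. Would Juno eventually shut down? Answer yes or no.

With Flux's margin at 40:
Round 1 — Helix shuts down (initial).
  Juno: +45 → 45 ≥ 40
Round 2 — Juno shuts down.
  Nomad: +80 → 80 < 100
No further shutdowns.

yes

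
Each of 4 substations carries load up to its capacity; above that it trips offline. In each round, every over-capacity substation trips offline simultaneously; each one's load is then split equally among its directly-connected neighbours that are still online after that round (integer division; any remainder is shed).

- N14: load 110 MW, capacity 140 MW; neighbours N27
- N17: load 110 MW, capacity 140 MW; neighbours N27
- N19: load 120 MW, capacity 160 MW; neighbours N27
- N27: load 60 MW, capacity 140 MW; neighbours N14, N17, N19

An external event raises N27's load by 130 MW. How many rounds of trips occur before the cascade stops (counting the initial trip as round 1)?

Round 1 — N27 at 190 > 140. N27 trips offline.
  N27 sheds 190 MW to N14, N17, N19: 63 each (1 lost).
    N14: 110+63 = 173 > 140
    N17: 110+63 = 173 > 140
    N19: 120+63 = 183 > 160
Round 2 — N14, N17, N19 trip offline.
  N14 sheds 173 MW: no online neighbours, lost.
  N17 sheds 173 MW: no online neighbours, lost.
  N19 sheds 183 MW: no online neighbours, lost.
No further trips.

2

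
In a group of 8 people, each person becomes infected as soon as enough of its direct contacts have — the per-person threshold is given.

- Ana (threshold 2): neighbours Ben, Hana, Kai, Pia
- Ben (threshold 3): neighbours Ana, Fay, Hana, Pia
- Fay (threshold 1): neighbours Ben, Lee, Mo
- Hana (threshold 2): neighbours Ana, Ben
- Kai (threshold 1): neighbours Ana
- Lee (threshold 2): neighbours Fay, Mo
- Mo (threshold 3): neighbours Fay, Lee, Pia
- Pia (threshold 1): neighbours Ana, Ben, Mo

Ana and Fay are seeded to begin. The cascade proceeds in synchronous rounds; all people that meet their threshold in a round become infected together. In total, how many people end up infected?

Round 1 — Ana, Fay become infected (initial).
Round 2 — checking thresholds:
  Ben: 2 of 4 neighbours < 3, not yet.
  Hana: 1 of 2 neighbours < 2, not yet.
  Kai: 1 of 1 neighbours ≥ 1, becomes infected.
  Lee: 1 of 2 neighbours < 2, not yet.
  Mo: 1 of 3 neighbours < 3, not yet.
  Pia: 1 of 3 neighbours ≥ 1, becomes infected.
Round 3 — checking thresholds:
  Ben: 3 of 4 neighbours ≥ 3, becomes infected.
  Hana: 1 of 2 neighbours < 2, not yet.
  Lee: 1 of 2 neighbours < 2, not yet.
  Mo: 2 of 3 neighbours < 3, not yet.
Round 4 — checking thresholds:
  Hana: 2 of 2 neighbours ≥ 2, becomes infected.
  Lee: 1 of 2 neighbours < 2, not yet.
  Mo: 2 of 3 neighbours < 3, not yet.
Round 5 — no new infections; cascade stops.

6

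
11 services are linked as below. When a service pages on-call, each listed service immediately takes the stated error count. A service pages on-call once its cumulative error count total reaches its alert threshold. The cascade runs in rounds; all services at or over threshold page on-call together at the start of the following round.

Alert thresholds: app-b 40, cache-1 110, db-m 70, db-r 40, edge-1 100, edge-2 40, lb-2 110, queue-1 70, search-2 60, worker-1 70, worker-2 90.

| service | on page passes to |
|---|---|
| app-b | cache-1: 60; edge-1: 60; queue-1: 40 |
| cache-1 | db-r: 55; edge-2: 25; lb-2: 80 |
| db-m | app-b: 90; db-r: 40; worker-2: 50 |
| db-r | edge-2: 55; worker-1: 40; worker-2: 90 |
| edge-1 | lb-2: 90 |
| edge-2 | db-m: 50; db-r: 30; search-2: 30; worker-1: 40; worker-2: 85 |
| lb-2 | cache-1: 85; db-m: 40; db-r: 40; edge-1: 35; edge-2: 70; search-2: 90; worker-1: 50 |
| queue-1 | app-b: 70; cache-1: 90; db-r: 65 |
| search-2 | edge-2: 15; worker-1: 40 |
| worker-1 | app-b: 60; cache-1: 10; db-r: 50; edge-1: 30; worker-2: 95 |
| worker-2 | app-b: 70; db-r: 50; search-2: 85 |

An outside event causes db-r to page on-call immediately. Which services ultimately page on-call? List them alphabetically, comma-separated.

Round 1 — db-r pages on-call (initial).
  edge-2: +55 → 55 ≥ 40
  worker-1: +40 → 40 < 70
  worker-2: +90 → 90 ≥ 90
Round 2 — edge-2, worker-2 page on-call.
  app-b: +70 → 70 ≥ 40
  db-m: +50 → 50 < 70
  search-2: +30+85 → 115 ≥ 60
  worker-1: +40 → 80 ≥ 70
Round 3 — app-b, search-2, worker-1 page on-call.
  cache-1: +60+10 → 70 < 110
  edge-1: +60+30 → 90 < 100
  queue-1: +40 → 40 < 70
No further pages.

app-b, db-r, edge-2, search-2, worker-1, worker-2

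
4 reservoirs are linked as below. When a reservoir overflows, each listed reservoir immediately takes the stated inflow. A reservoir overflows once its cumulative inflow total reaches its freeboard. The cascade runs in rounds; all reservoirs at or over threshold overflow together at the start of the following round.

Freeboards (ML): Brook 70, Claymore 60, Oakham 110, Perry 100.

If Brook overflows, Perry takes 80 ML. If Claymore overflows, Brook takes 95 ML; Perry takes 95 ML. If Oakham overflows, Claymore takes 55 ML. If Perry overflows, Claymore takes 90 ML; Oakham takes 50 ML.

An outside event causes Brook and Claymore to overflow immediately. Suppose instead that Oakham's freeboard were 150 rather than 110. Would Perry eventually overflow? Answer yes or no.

yes

With Oakham's freeboard at 150:
Round 1 — Brook, Claymore overflow (initial).
  Perry: +80+95 → 175 ≥ 100
Round 2 — Perry overflows.
  Oakham: +50 → 50 < 150
No further overflows.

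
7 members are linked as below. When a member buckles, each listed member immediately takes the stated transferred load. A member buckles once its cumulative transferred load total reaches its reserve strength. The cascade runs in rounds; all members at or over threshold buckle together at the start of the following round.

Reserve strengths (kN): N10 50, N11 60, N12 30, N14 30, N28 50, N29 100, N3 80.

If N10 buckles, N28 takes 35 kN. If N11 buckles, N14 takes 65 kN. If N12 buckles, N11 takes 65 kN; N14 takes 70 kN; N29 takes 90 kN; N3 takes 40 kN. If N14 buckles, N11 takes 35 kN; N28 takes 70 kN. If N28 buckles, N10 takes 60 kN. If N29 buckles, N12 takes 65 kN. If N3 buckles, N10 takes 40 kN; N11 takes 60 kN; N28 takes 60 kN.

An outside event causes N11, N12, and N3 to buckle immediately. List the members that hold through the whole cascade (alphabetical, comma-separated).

Round 1 — N11, N12, N3 buckle (initial).
  N10: +40 → 40 < 50
  N14: +65+70 → 135 ≥ 30
  N28: +60 → 60 ≥ 50
  N29: +90 → 90 < 100
Round 2 — N14, N28 buckle.
  N10: +60 → 100 ≥ 50
Round 3 — N10 buckles.
No further bucklings.

N29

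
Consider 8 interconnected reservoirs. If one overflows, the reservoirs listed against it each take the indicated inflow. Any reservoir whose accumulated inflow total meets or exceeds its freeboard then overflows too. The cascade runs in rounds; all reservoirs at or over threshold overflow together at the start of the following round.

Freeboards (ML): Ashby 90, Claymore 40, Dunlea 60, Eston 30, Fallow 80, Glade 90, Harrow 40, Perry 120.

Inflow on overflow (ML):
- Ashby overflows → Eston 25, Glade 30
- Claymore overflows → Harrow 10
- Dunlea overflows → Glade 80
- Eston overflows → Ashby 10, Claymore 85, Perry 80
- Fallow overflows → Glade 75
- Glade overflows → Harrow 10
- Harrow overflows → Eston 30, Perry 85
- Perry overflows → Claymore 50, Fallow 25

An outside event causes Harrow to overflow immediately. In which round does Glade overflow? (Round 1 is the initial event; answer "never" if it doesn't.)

never

Round 1 — Harrow overflows (initial).
  Eston: +30 → 30 ≥ 30
  Perry: +85 → 85 < 120
Round 2 — Eston overflows.
  Ashby: +10 → 10 < 90
  Claymore: +85 → 85 ≥ 40
  Perry: +80 → 165 ≥ 120
Round 3 — Claymore, Perry overflow.
  Fallow: +25 → 25 < 80
No further overflows.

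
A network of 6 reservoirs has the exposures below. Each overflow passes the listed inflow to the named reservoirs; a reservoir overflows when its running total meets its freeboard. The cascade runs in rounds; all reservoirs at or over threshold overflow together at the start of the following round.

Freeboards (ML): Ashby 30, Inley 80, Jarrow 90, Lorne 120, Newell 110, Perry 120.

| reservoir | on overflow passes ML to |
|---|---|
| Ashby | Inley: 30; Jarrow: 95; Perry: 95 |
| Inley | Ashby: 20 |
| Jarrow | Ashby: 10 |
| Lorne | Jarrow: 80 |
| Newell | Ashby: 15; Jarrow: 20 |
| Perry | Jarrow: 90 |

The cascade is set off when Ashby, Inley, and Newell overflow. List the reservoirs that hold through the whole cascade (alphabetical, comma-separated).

Lorne, Perry

Round 1 — Ashby, Inley, Newell overflow (initial).
  Jarrow: +95+20 → 115 ≥ 90
  Perry: +95 → 95 < 120
Round 2 — Jarrow overflows.
No further overflows.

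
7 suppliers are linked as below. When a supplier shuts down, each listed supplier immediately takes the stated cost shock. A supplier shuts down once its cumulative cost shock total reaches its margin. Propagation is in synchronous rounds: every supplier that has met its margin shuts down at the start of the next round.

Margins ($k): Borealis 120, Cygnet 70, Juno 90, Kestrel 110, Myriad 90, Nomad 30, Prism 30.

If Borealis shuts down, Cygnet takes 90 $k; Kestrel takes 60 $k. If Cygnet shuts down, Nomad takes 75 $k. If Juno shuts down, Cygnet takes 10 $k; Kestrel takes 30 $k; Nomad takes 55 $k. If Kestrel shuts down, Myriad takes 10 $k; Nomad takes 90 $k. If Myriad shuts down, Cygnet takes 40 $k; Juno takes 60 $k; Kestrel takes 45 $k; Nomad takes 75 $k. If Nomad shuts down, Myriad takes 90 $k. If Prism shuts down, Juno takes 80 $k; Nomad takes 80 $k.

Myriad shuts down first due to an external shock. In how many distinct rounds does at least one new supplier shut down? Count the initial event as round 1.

2

Round 1 — Myriad shuts down (initial).
  Cygnet: +40 → 40 < 70
  Juno: +60 → 60 < 90
  Kestrel: +45 → 45 < 110
  Nomad: +75 → 75 ≥ 30
Round 2 — Nomad shuts down.
No further shutdowns.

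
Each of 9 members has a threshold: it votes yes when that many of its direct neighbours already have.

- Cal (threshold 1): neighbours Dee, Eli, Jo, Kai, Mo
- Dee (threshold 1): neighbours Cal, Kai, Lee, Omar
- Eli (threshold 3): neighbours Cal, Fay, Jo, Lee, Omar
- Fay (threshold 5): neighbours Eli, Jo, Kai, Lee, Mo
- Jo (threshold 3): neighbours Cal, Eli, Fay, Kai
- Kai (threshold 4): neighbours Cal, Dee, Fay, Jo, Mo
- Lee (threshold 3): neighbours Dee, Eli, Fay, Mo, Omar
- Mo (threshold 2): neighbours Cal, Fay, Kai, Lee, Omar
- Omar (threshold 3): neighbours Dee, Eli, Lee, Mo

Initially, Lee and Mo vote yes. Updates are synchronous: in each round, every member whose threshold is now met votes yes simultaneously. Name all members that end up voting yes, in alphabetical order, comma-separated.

Cal, Dee, Eli, Lee, Mo, Omar

Round 1 — Lee, Mo vote yes (initial).
Round 2 — checking thresholds:
  Cal: 1 of 5 neighbours ≥ 1, votes yes.
  Dee: 1 of 4 neighbours ≥ 1, votes yes.
  Eli: 1 of 5 neighbours < 3, below threshold.
  Fay: 2 of 5 neighbours < 5, below threshold.
  Kai: 1 of 5 neighbours < 4, below threshold.
  Omar: 2 of 4 neighbours < 3, below threshold.
Round 3 — checking thresholds:
  Eli: 2 of 5 neighbours < 3, below threshold.
  Fay: 2 of 5 neighbours < 5, below threshold.
  Jo: 1 of 4 neighbours < 3, below threshold.
  Kai: 3 of 5 neighbours < 4, below threshold.
  Omar: 3 of 4 neighbours ≥ 3, votes yes.
Round 4 — checking thresholds:
  Eli: 3 of 5 neighbours ≥ 3, votes yes.
  Fay: 2 of 5 neighbours < 5, below threshold.
  Jo: 1 of 4 neighbours < 3, below threshold.
  Kai: 3 of 5 neighbours < 4, below threshold.
Round 5 — no new yes votes; cascade stops.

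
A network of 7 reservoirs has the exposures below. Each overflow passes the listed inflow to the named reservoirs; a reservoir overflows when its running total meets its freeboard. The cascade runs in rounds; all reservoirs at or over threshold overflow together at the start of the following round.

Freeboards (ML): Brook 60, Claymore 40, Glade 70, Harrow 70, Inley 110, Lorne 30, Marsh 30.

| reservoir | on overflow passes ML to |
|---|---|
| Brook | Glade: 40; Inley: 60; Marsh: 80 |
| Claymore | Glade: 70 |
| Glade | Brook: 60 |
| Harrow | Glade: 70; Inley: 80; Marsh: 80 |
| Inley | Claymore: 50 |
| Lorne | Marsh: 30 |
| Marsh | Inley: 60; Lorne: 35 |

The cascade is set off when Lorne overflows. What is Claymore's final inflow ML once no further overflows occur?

0

Round 1 — Lorne overflows (initial).
  Marsh: +30 → 30 ≥ 30
Round 2 — Marsh overflows.
  Inley: +60 → 60 < 110
No further overflows.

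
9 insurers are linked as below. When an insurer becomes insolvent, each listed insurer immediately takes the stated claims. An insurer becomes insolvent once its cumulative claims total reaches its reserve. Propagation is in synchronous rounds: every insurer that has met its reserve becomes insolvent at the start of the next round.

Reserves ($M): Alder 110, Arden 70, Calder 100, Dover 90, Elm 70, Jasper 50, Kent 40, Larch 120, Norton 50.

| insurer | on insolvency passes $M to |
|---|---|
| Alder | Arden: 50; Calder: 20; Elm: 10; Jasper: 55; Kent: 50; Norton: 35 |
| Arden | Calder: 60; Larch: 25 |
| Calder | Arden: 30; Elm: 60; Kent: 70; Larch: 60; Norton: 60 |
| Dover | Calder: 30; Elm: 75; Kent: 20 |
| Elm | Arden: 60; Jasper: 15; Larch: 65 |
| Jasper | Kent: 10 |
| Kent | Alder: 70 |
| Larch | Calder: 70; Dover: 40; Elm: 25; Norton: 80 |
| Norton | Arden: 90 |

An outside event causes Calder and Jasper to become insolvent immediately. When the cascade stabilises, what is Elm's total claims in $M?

60

Round 1 — Calder, Jasper become insolvent (initial).
  Arden: +30 → 30 < 70
  Elm: +60 → 60 < 70
  Kent: +70+10 → 80 ≥ 40
  Larch: +60 → 60 < 120
  Norton: +60 → 60 ≥ 50
Round 2 — Kent, Norton become insolvent.
  Alder: +70 → 70 < 110
  Arden: +90 → 120 ≥ 70
Round 3 — Arden becomes insolvent.
  Larch: +25 → 85 < 120
No further insolvencies.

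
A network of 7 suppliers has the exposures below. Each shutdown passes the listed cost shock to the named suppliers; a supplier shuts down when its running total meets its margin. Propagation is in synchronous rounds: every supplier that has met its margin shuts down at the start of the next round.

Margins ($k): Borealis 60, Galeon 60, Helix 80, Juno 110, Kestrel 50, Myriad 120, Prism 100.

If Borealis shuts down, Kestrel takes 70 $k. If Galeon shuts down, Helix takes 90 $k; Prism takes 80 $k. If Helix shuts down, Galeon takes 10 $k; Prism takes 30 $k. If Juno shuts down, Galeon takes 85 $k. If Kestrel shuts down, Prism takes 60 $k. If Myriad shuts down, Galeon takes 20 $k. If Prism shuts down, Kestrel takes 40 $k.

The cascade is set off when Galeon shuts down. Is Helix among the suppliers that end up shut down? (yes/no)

yes

Round 1 — Galeon shuts down (initial).
  Helix: +90 → 90 ≥ 80
  Prism: +80 → 80 < 100
Round 2 — Helix shuts down.
  Prism: +30 → 110 ≥ 100
Round 3 — Prism shuts down.
  Kestrel: +40 → 40 < 50
No further shutdowns.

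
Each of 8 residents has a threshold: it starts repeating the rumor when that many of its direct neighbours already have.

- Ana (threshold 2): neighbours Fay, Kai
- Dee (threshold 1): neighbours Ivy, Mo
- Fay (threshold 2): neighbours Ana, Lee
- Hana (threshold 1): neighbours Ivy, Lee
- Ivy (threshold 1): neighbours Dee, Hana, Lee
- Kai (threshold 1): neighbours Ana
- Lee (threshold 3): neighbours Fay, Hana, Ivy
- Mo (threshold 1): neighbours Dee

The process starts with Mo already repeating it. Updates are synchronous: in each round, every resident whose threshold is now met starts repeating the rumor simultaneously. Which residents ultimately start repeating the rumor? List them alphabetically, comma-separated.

Dee, Hana, Ivy, Mo

Round 1 — Mo starts repeating the rumor (initial).
Round 2 — checking thresholds:
  Dee: 1 of 2 neighbours ≥ 1, starts repeating the rumor.
Round 3 — checking thresholds:
  Ivy: 1 of 3 neighbours ≥ 1, starts repeating the rumor.
Round 4 — checking thresholds:
  Hana: 1 of 2 neighbours ≥ 1, starts repeating the rumor.
  Lee: 1 of 3 neighbours < 3, below threshold.
Round 5 — no new spreads; cascade stops.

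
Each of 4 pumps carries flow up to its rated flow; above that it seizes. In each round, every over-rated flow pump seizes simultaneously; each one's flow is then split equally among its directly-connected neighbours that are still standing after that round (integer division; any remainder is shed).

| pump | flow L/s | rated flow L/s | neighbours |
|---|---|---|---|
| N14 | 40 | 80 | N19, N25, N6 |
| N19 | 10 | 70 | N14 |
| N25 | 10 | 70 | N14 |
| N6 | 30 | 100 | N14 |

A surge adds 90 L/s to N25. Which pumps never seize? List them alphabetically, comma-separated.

N6

Round 1 — N25 at 100 > 70. N25 seizes.
  N25 sheds 100 L/s to N14: 100 each.
    N14: 40+100 = 140 > 80
Round 2 — N14 seizes.
  N14 sheds 140 L/s to N19, N6: 70 each.
    N19: 10+70 = 80 > 70
    N6: 30+70 = 100 ≤ 100
Round 3 — N19 seizes.
  N19 sheds 80 L/s: no online neighbours, lost.
No further seizures.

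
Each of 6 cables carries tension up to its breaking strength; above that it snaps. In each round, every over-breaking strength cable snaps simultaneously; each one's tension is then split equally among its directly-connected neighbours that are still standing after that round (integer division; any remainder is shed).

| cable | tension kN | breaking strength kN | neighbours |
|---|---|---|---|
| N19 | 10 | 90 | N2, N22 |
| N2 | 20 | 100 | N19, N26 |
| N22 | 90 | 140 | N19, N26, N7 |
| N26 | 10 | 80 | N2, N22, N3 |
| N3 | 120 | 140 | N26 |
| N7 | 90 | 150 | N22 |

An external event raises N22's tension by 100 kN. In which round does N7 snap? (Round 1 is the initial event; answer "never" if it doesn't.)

2

Round 1 — N22 at 190 > 140. N22 snaps.
  N22 sheds 190 kN to N19, N26, N7: 63 each (1 lost).
    N19: 10+63 = 73 ≤ 90
    N26: 10+63 = 73 ≤ 80
    N7: 90+63 = 153 > 150
Round 2 — N7 snaps.
  N7 sheds 153 kN: no online neighbours, lost.
No further breaks.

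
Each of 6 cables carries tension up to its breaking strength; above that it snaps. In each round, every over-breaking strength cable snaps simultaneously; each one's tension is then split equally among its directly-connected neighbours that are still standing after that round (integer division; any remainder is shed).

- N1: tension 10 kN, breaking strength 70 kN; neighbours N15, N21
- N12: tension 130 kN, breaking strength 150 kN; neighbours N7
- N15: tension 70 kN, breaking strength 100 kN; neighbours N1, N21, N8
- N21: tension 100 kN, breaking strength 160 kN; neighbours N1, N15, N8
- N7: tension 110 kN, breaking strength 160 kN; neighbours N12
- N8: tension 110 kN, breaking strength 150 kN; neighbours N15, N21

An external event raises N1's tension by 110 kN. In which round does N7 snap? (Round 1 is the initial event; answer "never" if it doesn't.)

never

Round 1 — N1 at 120 > 70. N1 snaps.
  N1 sheds 120 kN to N15, N21: 60 each.
    N15: 70+60 = 130 > 100
    N21: 100+60 = 160 ≤ 160
Round 2 — N15 snaps.
  N15 sheds 130 kN to N21, N8: 65 each.
    N21: 160+65 = 225 > 160
    N8: 110+65 = 175 > 150
Round 3 — N21, N8 snap.
  N21 sheds 225 kN: no online neighbours, lost.
  N8 sheds 175 kN: no online neighbours, lost.
No further breaks.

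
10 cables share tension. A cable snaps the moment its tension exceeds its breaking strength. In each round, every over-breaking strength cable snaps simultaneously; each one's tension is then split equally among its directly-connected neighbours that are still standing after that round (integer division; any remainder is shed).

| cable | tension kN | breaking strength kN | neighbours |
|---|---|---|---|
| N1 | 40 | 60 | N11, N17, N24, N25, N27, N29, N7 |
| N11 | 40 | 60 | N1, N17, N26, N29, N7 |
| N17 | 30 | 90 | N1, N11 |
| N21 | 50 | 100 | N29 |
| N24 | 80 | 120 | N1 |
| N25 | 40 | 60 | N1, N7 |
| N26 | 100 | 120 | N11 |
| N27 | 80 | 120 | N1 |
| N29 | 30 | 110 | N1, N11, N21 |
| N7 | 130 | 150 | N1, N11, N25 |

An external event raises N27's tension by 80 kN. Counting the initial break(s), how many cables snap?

Round 1 — N27 at 160 > 120. N27 snaps.
  N27 sheds 160 kN to N1: 160 each.
    N1: 40+160 = 200 > 60
Round 2 — N1 snaps.
  N1 sheds 200 kN to N11, N17, N24, N25, N29, N7: 33 each (2 lost).
    N11: 40+33 = 73 > 60
    N17: 30+33 = 63 ≤ 90
    N24: 80+33 = 113 ≤ 120
    N25: 40+33 = 73 > 60
    N29: 30+33 = 63 ≤ 110
    N7: 130+33 = 163 > 150
Round 3 — N11, N25, N7 snap.
  N11 sheds 73 kN to N17, N26, N29: 24 each (1 lost).
    N17: 63+24 = 87 ≤ 90
    N26: 100+24 = 124 > 120
    N29: 63+24 = 87 ≤ 110
  N25 sheds 73 kN: no online neighbours, lost.
  N7 sheds 163 kN: no online neighbours, lost.
Round 4 — N26 snaps.
  N26 sheds 124 kN: no online neighbours, lost.
No further breaks.

6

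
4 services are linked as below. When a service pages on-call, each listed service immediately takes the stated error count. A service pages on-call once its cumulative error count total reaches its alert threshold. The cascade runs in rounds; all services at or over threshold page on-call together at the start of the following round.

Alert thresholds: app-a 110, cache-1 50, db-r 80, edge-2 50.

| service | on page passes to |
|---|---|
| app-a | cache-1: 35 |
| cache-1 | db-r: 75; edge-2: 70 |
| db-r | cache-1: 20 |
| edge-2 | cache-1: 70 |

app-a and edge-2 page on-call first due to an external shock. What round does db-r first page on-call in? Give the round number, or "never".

never

Round 1 — app-a, edge-2 page on-call (initial).
  cache-1: +35+70 → 105 ≥ 50
Round 2 — cache-1 pages on-call.
  db-r: +75 → 75 < 80
No further pages.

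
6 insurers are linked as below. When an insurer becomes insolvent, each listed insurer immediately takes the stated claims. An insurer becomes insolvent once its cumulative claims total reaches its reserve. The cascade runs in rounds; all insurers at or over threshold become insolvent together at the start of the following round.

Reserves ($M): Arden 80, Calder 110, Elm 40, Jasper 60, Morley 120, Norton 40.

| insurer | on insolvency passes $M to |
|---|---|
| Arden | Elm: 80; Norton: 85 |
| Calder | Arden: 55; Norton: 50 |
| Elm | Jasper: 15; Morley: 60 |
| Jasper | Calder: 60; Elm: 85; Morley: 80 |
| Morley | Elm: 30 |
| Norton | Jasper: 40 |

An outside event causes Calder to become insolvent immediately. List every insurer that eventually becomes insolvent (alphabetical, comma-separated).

Calder, Norton

Round 1 — Calder becomes insolvent (initial).
  Arden: +55 → 55 < 80
  Norton: +50 → 50 ≥ 40
Round 2 — Norton becomes insolvent.
  Jasper: +40 → 40 < 60
No further insolvencies.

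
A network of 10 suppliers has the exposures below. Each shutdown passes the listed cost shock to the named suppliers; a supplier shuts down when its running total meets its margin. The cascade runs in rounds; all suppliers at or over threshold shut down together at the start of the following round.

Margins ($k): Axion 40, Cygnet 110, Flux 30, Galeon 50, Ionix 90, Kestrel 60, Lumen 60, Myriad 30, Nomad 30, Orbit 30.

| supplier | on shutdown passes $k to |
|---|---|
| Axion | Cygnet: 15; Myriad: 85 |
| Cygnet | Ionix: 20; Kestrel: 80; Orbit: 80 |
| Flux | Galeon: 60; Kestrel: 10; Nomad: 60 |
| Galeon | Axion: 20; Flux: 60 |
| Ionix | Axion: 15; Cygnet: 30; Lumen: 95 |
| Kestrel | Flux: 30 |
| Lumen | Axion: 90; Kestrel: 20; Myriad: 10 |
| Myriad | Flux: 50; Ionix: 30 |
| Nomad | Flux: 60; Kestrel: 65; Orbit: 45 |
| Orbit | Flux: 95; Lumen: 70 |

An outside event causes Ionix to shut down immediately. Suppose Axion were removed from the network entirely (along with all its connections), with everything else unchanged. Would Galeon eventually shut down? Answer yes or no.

With Axion removed:
Round 1 — Ionix shuts down (initial).
  Cygnet: +30 → 30 < 110
  Lumen: +95 → 95 ≥ 60
Round 2 — Lumen shuts down.
  Kestrel: +20 → 20 < 60
  Myriad: +10 → 10 < 30
No further shutdowns.

no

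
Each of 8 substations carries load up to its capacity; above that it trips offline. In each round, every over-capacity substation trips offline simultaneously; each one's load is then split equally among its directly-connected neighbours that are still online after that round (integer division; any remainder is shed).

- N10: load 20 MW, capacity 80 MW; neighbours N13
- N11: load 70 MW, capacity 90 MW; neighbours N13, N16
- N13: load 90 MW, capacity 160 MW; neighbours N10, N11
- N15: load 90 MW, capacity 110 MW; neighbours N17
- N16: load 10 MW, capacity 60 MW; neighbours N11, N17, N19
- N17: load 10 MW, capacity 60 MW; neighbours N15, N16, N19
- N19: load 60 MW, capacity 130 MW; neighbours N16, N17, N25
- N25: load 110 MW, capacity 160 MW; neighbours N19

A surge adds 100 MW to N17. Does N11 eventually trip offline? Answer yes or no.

no

Round 1 — N17 at 110 > 60. N17 trips offline.
  N17 sheds 110 MW to N15, N16, N19: 36 each (2 lost).
    N15: 90+36 = 126 > 110
    N16: 10+36 = 46 ≤ 60
    N19: 60+36 = 96 ≤ 130
Round 2 — N15 trips offline.
  N15 sheds 126 MW: no online neighbours, lost.
No further trips.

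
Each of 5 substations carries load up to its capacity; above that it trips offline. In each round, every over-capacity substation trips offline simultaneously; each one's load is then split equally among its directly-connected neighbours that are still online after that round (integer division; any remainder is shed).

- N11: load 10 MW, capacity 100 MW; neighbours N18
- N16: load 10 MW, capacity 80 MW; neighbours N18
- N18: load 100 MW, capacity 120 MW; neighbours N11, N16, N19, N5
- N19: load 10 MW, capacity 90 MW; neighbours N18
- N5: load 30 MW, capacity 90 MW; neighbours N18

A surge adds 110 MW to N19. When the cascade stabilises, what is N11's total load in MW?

Round 1 — N19 at 120 > 90. N19 trips offline.
  N19 sheds 120 MW to N18: 120 each.
    N18: 100+120 = 220 > 120
Round 2 — N18 trips offline.
  N18 sheds 220 MW to N11, N16, N5: 73 each (1 lost).
    N11: 10+73 = 83 ≤ 100
    N16: 10+73 = 83 > 80
    N5: 30+73 = 103 > 90
Round 3 — N16, N5 trip offline.
  N16 sheds 83 MW: no online neighbours, lost.
  N5 sheds 103 MW: no online neighbours, lost.
No further trips.

83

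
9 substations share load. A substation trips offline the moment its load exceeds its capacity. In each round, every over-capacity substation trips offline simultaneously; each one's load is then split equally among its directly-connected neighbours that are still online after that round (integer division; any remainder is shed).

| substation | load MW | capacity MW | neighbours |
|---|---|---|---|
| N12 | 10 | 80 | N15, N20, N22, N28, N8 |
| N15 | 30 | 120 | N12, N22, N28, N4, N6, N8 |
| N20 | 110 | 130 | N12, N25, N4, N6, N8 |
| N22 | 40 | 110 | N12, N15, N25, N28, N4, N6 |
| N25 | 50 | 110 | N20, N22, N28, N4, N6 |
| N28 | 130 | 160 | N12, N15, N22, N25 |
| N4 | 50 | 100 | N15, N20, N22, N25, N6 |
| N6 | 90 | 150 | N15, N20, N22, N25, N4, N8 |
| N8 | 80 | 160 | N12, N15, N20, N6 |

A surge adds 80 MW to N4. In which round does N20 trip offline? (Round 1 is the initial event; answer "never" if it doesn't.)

2

Round 1 — N4 at 130 > 100. N4 trips offline.
  N4 sheds 130 MW to N15, N20, N22, N25, N6: 26 each.
    N15: 30+26 = 56 ≤ 120
    N20: 110+26 = 136 > 130
    N22: 40+26 = 66 ≤ 110
    N25: 50+26 = 76 ≤ 110
    N6: 90+26 = 116 ≤ 150
Round 2 — N20 trips offline.
  N20 sheds 136 MW to N12, N25, N6, N8: 34 each.
    N12: 10+34 = 44 ≤ 80
    N25: 76+34 = 110 ≤ 110
    N6: 116+34 = 150 ≤ 150
    N8: 80+34 = 114 ≤ 160
No further trips.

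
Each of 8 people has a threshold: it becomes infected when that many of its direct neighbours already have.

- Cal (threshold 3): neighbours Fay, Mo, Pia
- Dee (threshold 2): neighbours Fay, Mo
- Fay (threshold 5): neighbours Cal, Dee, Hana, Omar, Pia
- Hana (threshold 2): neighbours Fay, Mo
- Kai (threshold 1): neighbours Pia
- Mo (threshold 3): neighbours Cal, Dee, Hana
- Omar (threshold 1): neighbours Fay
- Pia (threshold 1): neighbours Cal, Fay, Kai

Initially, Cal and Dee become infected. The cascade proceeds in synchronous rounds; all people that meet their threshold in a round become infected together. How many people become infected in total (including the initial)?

Round 1 — Cal, Dee become infected (initial).
Round 2 — checking thresholds:
  Fay: 2 of 5 neighbours < 5, not yet.
  Mo: 2 of 3 neighbours < 3, not yet.
  Pia: 1 of 3 neighbours ≥ 1, becomes infected.
Round 3 — checking thresholds:
  Fay: 3 of 5 neighbours < 5, not yet.
  Kai: 1 of 1 neighbours ≥ 1, becomes infected.
  Mo: 2 of 3 neighbours < 3, not yet.
Round 4 — no new infections; cascade stops.

4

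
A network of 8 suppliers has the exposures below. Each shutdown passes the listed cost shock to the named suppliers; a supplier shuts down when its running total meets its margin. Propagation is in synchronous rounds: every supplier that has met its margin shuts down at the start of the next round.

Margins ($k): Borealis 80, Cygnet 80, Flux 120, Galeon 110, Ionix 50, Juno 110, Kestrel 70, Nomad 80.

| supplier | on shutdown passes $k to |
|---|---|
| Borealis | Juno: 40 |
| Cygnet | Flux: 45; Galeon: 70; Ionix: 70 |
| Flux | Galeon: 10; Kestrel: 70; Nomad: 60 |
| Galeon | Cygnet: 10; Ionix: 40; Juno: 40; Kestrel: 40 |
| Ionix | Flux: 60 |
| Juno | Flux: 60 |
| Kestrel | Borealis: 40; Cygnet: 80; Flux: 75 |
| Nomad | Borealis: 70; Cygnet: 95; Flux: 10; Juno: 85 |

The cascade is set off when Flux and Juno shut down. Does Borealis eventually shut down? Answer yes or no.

Round 1 — Flux, Juno shut down (initial).
  Galeon: +10 → 10 < 110
  Kestrel: +70 → 70 ≥ 70
  Nomad: +60 → 60 < 80
Round 2 — Kestrel shuts down.
  Borealis: +40 → 40 < 80
  Cygnet: +80 → 80 ≥ 80
Round 3 — Cygnet shuts down.
  Galeon: +70 → 80 < 110
  Ionix: +70 → 70 ≥ 50
Round 4 — Ionix shuts down.
No further shutdowns.

no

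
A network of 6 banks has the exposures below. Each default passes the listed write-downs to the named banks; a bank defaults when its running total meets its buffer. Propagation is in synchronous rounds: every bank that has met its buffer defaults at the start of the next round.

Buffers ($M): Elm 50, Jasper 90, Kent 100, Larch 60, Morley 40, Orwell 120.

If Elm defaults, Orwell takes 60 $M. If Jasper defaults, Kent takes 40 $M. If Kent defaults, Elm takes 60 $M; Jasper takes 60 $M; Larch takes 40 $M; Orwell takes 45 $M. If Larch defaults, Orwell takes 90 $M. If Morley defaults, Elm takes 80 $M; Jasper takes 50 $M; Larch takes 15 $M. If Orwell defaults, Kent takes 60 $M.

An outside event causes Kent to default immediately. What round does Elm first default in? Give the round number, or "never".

2

Round 1 — Kent defaults (initial).
  Elm: +60 → 60 ≥ 50
  Jasper: +60 → 60 < 90
  Larch: +40 → 40 < 60
  Orwell: +45 → 45 < 120
Round 2 — Elm defaults.
  Orwell: +60 → 105 < 120
No further defaults.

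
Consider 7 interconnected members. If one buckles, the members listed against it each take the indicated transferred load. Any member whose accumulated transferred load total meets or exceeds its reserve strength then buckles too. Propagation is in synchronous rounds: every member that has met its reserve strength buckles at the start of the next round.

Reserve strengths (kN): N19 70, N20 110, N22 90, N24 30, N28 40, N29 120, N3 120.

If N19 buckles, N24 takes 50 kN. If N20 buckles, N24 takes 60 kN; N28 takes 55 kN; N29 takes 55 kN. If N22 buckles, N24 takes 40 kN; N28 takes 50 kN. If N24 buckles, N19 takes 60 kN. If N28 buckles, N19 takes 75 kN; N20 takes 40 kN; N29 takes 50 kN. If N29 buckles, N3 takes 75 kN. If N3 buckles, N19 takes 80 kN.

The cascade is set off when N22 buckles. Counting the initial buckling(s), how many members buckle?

Round 1 — N22 buckles (initial).
  N24: +40 → 40 ≥ 30
  N28: +50 → 50 ≥ 40
Round 2 — N24, N28 buckle.
  N19: +60+75 → 135 ≥ 70
  N20: +40 → 40 < 110
  N29: +50 → 50 < 120
Round 3 — N19 buckles.
No further bucklings.

4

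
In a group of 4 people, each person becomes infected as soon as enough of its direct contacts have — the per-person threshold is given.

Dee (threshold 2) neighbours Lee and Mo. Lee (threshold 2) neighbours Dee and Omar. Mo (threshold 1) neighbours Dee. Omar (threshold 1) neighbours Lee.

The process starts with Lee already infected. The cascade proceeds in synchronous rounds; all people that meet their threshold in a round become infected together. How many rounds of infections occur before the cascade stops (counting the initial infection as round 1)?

Round 1 — Lee becomes infected (initial).
Round 2 — checking thresholds:
  Dee: 1 of 2 neighbours < 2, below threshold.
  Omar: 1 of 1 neighbours ≥ 1, becomes infected.
Round 3 — no new infections; cascade stops.

2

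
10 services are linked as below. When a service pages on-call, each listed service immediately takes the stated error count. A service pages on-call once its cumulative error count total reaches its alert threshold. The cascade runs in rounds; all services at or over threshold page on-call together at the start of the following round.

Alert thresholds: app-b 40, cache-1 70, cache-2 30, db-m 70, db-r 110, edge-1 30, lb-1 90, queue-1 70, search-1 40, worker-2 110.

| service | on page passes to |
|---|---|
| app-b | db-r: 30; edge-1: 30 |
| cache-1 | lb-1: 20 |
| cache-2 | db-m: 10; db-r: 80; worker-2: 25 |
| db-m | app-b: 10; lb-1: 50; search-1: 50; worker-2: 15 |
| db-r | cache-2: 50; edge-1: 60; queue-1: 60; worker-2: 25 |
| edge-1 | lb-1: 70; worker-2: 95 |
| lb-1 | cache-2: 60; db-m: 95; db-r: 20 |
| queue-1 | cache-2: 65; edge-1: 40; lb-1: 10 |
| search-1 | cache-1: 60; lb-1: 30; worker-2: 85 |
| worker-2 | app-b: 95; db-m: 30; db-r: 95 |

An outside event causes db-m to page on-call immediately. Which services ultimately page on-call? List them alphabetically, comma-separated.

Round 1 — db-m pages on-call (initial).
  app-b: +10 → 10 < 40
  lb-1: +50 → 50 < 90
  search-1: +50 → 50 ≥ 40
  worker-2: +15 → 15 < 110
Round 2 — search-1 pages on-call.
  cache-1: +60 → 60 < 70
  lb-1: +30 → 80 < 90
  worker-2: +85 → 100 < 110
No further pages.

db-m, search-1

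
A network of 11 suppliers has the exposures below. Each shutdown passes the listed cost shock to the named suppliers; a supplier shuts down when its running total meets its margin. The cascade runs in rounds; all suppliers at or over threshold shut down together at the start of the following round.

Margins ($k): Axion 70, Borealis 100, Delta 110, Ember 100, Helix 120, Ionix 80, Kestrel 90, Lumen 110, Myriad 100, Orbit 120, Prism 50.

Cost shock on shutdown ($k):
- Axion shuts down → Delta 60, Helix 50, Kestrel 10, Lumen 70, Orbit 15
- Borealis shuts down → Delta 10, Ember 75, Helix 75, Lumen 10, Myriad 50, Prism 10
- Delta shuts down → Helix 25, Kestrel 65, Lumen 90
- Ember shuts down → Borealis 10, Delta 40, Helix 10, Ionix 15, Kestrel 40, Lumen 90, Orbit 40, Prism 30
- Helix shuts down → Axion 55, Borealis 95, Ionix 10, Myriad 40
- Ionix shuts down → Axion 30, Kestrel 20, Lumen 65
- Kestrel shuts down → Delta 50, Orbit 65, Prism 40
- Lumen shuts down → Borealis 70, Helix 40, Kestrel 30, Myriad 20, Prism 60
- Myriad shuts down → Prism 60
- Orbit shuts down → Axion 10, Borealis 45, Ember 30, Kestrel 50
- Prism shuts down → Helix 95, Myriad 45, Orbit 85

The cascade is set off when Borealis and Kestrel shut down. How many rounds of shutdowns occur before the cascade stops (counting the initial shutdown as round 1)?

Round 1 — Borealis, Kestrel shut down (initial).
  Delta: +10+50 → 60 < 110
  Ember: +75 → 75 < 100
  Helix: +75 → 75 < 120
  Lumen: +10 → 10 < 110
  Myriad: +50 → 50 < 100
  Orbit: +65 → 65 < 120
  Prism: +10+40 → 50 ≥ 50
Round 2 — Prism shuts down.
  Helix: +95 → 170 ≥ 120
  Myriad: +45 → 95 < 100
  Orbit: +85 → 150 ≥ 120
Round 3 — Helix, Orbit shut down.
  Axion: +55+10 → 65 < 70
  Ember: +30 → 105 ≥ 100
  Ionix: +10 → 10 < 80
  Myriad: +40 → 135 ≥ 100
Round 4 — Ember, Myriad shut down.
  Delta: +40 → 100 < 110
  Ionix: +15 → 25 < 80
  Lumen: +90 → 100 < 110
No further shutdowns.

4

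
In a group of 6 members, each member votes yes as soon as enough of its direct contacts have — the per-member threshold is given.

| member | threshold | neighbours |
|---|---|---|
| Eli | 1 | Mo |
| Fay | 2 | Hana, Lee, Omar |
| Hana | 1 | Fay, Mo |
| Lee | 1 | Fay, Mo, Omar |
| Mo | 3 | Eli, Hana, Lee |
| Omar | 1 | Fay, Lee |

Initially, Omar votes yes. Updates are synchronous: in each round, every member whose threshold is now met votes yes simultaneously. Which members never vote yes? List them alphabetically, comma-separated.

Eli, Mo

Round 1 — Omar votes yes (initial).
Round 2 — checking thresholds:
  Fay: 1 of 3 neighbours < 2, holds.
  Lee: 1 of 3 neighbours ≥ 1, votes yes.
Round 3 — checking thresholds:
  Fay: 2 of 3 neighbours ≥ 2, votes yes.
  Mo: 1 of 3 neighbours < 3, holds.
Round 4 — checking thresholds:
  Hana: 1 of 2 neighbours ≥ 1, votes yes.
  Mo: 1 of 3 neighbours < 3, holds.
Round 5 — no new yes votes; cascade stops.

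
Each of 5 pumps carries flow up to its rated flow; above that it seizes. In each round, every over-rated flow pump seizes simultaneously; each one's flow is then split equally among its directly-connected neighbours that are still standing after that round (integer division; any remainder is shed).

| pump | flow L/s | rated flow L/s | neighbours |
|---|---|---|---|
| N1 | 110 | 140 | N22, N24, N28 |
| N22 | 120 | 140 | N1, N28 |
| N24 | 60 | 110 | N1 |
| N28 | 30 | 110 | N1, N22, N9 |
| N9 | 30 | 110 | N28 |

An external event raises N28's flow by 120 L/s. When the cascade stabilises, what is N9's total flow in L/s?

Round 1 — N28 at 150 > 110. N28 seizes.
  N28 sheds 150 L/s to N1, N22, N9: 50 each.
    N1: 110+50 = 160 > 140
    N22: 120+50 = 170 > 140
    N9: 30+50 = 80 ≤ 110
Round 2 — N1, N22 seize.
  N1 sheds 160 L/s to N24: 160 each.
    N24: 60+160 = 220 > 110
  N22 sheds 170 L/s: no online neighbours, lost.
Round 3 — N24 seizes.
  N24 sheds 220 L/s: no online neighbours, lost.
No further seizures.

80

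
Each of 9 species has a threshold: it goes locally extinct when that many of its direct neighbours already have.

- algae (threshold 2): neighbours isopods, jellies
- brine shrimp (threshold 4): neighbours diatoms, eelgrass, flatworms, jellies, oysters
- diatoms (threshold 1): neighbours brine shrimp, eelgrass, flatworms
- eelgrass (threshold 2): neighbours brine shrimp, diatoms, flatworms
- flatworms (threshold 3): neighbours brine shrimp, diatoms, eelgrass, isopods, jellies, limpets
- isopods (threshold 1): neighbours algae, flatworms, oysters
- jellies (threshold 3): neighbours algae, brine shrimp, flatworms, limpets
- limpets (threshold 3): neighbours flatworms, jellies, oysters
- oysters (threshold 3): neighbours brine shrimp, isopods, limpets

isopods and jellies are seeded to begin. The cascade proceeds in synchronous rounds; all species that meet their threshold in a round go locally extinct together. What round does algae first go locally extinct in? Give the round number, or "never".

Round 1 — isopods, jellies go locally extinct (initial).
Round 2 — checking thresholds:
  algae: 2 of 2 neighbours ≥ 2, goes locally extinct.
  brine shrimp: 1 of 5 neighbours < 4, holds.
  flatworms: 2 of 6 neighbours < 3, holds.
  limpets: 1 of 3 neighbours < 3, holds.
  oysters: 1 of 3 neighbours < 3, holds.
Round 3 — no new extinctions; cascade stops.

2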